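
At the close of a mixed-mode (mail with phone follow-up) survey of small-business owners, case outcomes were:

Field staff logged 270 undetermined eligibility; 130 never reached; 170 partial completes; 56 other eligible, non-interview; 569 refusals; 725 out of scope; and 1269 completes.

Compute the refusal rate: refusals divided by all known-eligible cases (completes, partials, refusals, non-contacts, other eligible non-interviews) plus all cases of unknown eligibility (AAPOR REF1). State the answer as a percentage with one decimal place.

23.1%

Top → 569
Denom → 1269 + 170 + 569 + 130 + 56 + 270 = 2464
REF1 = 569 / 2464 = 0.2309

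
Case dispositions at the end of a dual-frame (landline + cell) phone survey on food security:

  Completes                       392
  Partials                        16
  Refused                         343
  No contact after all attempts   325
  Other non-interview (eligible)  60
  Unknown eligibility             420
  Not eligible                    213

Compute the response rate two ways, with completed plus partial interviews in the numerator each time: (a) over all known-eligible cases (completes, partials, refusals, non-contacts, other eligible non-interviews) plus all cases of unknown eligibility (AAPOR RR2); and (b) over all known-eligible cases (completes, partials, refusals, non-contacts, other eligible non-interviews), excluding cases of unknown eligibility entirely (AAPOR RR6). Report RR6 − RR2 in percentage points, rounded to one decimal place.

9.7

Numerator = 392 + 16 = 408
Denom = 392 + 16 + 343 + 325 + 60 + 420 = 1556
RR2 = 408 / 1556 = 0.2622
Denom = 392 + 16 + 343 + 325 + 60 = 1136
RR6 = 408 / 1136 = 0.3592
Difference = 35.92 − 26.22 = 9.70 percentage points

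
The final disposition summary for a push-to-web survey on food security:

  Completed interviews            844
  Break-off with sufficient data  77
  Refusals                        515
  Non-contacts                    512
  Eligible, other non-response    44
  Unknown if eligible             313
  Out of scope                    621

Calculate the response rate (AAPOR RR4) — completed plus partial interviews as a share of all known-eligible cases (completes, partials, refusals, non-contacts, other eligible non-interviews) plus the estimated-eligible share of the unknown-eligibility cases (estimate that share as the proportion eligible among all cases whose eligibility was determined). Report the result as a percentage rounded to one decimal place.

Numerator: 844 + 77 = 921
Determined eligible: 844 + 77 + 515 + 512 + 44 = 1992
e = 1992 / (1992 + 621) = 1992 / 2613 = 0.7623
Estimated eligible among unknowns: 0.7623 × 313 = 238.60
Base: 1992 + 238.60 = 2230.60
RR4 = 921 / 2230.60 = 0.4129

41.3%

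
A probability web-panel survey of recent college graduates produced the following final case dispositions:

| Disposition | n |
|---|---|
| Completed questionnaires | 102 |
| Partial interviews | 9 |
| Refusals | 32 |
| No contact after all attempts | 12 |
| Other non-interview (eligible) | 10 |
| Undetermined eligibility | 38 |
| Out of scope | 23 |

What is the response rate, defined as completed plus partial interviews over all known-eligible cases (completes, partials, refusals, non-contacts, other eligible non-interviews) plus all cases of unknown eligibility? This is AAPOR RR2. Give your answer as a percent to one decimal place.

Num = 102 + 9 = 111
Denominator = 102 + 9 + 32 + 12 + 10 + 38 = 203
RR2 = 111 / 203 = 0.5468

54.7%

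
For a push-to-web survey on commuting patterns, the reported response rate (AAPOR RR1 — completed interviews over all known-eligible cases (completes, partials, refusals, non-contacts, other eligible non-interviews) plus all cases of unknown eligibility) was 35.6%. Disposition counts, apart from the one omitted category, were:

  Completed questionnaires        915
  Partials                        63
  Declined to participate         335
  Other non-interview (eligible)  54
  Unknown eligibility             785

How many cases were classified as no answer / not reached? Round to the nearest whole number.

RR1 = 915 / D = 0.356
D = 915 / 0.356 = 2570.2
Remaining denominator categories sum to 2152
no answer / not reached = 2570.2 − 2152 ≈ 418

418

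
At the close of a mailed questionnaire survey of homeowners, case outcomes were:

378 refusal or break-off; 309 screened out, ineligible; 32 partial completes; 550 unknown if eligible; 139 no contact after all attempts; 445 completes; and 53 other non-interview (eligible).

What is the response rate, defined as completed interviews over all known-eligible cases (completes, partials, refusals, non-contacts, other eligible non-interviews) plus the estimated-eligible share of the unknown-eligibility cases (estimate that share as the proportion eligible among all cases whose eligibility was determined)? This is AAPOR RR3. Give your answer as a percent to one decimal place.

Numerator: 445
Eligible (known): 445 + 32 + 378 + 139 + 53 = 1047
e = 1047 / (1047 + 309) = 1047 / 1356 = 0.7721
Estimated eligible among unknowns: 0.7721 × 550 = 424.66
Denom: 1047 + 424.66 = 1471.66
RR3 = 445 / 1471.66 = 0.3024

30.2%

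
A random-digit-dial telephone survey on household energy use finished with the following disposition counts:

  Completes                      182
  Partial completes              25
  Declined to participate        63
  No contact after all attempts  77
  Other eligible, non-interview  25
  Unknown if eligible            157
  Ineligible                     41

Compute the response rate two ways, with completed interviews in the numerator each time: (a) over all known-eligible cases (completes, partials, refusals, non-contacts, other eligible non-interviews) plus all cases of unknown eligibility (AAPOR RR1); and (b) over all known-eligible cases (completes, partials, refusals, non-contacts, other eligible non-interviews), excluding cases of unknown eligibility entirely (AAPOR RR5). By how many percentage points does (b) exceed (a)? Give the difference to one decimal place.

Top → 182
Base → 182 + 25 + 63 + 77 + 25 + 157 = 529
RR1 = 182 / 529 = 0.3440
Base → 182 + 25 + 63 + 77 + 25 = 372
RR5 = 182 / 372 = 0.4892
Difference = 48.92 − 34.40 = 14.52 percentage points

14.5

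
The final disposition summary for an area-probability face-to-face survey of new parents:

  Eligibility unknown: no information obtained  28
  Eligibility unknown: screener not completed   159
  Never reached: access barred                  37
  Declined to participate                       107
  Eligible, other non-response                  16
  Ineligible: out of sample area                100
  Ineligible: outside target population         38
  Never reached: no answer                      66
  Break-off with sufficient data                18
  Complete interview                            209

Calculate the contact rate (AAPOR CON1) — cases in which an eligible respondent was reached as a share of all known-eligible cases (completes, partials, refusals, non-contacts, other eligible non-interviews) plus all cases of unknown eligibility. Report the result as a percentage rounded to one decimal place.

54.7%

Never reached = 66 + 37 = 103
Undetermined eligibility = 159 + 28 = 187
Not eligible = 38 + 100 = 138
Num: 209 + 18 + 107 + 16 = 350
Denom: 209 + 18 + 107 + 103 + 16 + 187 = 640
CON1 = 350 / 640 = 0.5469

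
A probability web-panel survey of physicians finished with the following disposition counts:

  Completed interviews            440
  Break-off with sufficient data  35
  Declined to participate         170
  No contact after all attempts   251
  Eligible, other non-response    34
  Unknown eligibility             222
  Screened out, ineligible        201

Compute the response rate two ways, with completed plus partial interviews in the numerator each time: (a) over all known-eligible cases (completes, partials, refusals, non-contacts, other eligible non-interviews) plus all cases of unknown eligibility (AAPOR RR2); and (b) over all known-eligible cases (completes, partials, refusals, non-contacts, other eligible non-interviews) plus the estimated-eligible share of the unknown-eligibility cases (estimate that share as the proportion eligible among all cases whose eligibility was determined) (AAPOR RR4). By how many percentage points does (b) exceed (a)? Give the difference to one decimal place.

Num = 440 + 35 = 475
Denom = 440 + 35 + 170 + 251 + 34 + 222 = 1152
RR2 = 475 / 1152 = 0.4123
Determined eligible = 440 + 35 + 170 + 251 + 34 = 930
e = 930 / (930 + 201) = 930 / 1131 = 0.8223
Estimated eligible among unknowns = 0.8223 × 222 = 182.55
Denom = 930 + 182.55 = 1112.55
RR4 = 475 / 1112.55 = 0.4269
Difference = 42.69 − 41.23 = 1.46 percentage points

1.5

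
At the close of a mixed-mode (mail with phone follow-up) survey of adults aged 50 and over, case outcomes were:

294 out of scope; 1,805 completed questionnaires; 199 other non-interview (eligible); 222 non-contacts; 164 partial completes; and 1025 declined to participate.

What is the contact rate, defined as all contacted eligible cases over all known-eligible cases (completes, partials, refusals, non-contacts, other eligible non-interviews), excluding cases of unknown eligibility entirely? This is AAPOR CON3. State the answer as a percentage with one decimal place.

93.5%

Top → 1805 + 164 + 1025 + 199 = 3193
Denominator → 1805 + 164 + 1025 + 222 + 199 = 3415
CON3 = 3193 / 3415 = 0.9350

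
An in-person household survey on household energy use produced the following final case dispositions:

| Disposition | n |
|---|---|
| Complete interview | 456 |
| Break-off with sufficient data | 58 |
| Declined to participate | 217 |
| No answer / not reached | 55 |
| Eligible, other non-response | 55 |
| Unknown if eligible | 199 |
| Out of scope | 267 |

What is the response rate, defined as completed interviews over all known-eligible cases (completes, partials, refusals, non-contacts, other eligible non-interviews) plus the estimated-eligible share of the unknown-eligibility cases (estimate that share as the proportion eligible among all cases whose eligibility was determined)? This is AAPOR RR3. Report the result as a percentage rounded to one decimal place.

46.0%

Numerator → 456
Known eligible → 456 + 58 + 217 + 55 + 55 = 841
e = 841 / (841 + 267) = 841 / 1108 = 0.7590
e × U → 0.7590 × 199 = 151.04
Denom → 841 + 151.04 = 992.04
RR3 = 456 / 992.04 = 0.4597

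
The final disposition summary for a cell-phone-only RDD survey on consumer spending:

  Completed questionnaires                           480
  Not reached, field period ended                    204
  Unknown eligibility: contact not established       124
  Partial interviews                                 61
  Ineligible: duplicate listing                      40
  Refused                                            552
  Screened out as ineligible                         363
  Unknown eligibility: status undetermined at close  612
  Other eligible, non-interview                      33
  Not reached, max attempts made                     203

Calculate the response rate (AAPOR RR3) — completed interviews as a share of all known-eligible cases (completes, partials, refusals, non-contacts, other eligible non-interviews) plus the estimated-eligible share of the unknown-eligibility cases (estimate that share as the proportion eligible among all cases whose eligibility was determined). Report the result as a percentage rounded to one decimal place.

Never reached = 204 + 203 = 407
Unknown eligibility = 124 + 612 = 736
Screened out, ineligible = 363 + 40 = 403
Top = 480
Eligible (known) = 480 + 61 + 552 + 407 + 33 = 1533
e = 1533 / (1533 + 403) = 1533 / 1936 = 0.7918
e × U = 0.7918 × 736 = 582.76
Base = 1533 + 582.76 = 2115.76
RR3 = 480 / 2115.76 = 0.2269

22.7%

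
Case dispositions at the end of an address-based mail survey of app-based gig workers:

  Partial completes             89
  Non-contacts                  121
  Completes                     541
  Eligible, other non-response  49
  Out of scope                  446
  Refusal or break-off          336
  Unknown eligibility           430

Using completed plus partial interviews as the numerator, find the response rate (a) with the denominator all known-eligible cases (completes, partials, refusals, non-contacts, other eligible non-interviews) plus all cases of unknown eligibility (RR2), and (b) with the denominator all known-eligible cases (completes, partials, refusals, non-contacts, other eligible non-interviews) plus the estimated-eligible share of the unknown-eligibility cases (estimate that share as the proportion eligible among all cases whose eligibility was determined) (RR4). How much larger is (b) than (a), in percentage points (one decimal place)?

3.4

Top: 541 + 89 = 630
Base: 541 + 89 + 336 + 121 + 49 + 430 = 1566
RR2 = 630 / 1566 = 0.4023
Determined eligible: 541 + 89 + 336 + 121 + 49 = 1136
e = 1136 / (1136 + 446) = 1136 / 1582 = 0.7181
Eligible share of unknowns: 0.7181 × 430 = 308.78
Base: 1136 + 308.78 = 1444.78
RR4 = 630 / 1444.78 = 0.4361
Difference = 43.61 − 40.23 = 3.38 percentage points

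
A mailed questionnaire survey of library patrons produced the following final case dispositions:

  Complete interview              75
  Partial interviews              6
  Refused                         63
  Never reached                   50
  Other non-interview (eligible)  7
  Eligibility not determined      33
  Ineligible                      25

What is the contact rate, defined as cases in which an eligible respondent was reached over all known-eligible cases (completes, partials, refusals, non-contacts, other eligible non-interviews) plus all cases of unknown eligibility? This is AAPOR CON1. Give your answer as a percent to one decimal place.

Num = 75 + 6 + 63 + 7 = 151
Base = 75 + 6 + 63 + 50 + 7 + 33 = 234
CON1 = 151 / 234 = 0.6453

64.5%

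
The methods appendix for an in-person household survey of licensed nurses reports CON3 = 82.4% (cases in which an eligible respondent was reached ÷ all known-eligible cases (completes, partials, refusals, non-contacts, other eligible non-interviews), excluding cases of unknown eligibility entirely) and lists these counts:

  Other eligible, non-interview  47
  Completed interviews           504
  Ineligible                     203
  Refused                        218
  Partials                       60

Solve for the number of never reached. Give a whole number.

Numerator: 504 + 60 + 218 + 47 = 829
CON3 = 829 / D = 0.824
D = 829 / 0.824 = 1006.1
Rest of base = 829
never reached = 1006.1 − 829 ≈ 177

177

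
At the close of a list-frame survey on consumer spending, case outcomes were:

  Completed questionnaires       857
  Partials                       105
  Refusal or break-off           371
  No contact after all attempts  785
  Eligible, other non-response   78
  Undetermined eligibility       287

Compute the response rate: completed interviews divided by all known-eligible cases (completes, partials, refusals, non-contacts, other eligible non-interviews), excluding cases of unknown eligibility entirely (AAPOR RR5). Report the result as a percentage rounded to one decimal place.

Numerator: 857
Base: 857 + 105 + 371 + 785 + 78 = 2196
RR5 = 857 / 2196 = 0.3903

39.0%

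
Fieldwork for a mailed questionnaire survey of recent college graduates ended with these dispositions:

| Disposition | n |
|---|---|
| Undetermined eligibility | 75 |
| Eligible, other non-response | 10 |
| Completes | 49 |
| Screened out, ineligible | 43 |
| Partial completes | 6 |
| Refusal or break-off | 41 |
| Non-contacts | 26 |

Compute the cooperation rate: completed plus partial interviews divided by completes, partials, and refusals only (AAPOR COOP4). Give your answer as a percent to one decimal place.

57.3%

Numerator: 49 + 6 = 55
Base: 49 + 6 + 41 = 96
COOP4 = 55 / 96 = 0.5729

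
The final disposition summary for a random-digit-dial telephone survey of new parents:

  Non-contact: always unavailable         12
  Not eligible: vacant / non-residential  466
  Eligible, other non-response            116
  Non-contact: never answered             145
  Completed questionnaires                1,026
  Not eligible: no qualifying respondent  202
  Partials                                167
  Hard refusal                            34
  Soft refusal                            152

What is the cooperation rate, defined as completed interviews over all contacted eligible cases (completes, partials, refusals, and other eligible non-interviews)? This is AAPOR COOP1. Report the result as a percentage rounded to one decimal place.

Refusal or break-off = 34 + 152 = 186
No answer / not reached = 145 + 12 = 157
Ineligible = 202 + 466 = 668
Num = 1026
Base = 1026 + 167 + 186 + 116 = 1495
COOP1 = 1026 / 1495 = 0.6863

68.6%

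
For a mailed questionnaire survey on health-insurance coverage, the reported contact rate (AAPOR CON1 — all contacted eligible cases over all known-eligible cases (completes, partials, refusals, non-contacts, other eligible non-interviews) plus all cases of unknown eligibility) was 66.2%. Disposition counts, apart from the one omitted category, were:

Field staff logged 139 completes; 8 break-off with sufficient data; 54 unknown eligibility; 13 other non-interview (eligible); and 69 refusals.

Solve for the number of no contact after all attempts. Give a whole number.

Numerator → 139 + 8 + 69 + 13 = 229
CON1 = 229 / D = 0.662
D = 229 / 0.662 = 345.9
Other denominator terms total 283
no contact after all attempts = 345.9 − 283 ≈ 63

63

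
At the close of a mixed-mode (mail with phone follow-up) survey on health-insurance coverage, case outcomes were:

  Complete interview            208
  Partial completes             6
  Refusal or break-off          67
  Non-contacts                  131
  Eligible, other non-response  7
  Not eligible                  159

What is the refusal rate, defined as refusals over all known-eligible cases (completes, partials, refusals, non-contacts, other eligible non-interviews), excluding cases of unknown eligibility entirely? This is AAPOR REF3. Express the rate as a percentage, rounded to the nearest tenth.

Numerator → 67
Denominator → 208 + 6 + 67 + 131 + 7 = 419
REF3 = 67 / 419 = 0.1599

16.0%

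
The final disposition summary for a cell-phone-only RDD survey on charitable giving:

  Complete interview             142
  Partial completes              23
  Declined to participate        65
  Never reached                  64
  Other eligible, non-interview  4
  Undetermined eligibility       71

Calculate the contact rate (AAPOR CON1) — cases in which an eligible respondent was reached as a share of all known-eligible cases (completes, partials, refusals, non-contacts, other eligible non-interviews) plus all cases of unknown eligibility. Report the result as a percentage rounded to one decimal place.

63.4%

Num → 142 + 23 + 65 + 4 = 234
Base → 142 + 23 + 65 + 64 + 4 + 71 = 369
CON1 = 234 / 369 = 0.6341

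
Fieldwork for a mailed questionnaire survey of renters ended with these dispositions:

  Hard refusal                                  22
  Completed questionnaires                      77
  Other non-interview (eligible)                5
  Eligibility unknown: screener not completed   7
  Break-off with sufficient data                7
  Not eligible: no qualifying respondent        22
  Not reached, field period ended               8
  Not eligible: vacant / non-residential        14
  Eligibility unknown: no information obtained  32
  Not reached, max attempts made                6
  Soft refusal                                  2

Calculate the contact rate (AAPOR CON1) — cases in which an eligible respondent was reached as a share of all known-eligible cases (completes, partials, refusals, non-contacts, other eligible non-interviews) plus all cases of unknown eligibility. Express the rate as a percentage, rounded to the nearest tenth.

68.1%

Declined to participate = 22 + 2 = 24
Never reached = 8 + 6 = 14
Eligibility not determined = 7 + 32 = 39
Not eligible = 22 + 14 = 36
Numerator = 77 + 7 + 24 + 5 = 113
Base = 77 + 7 + 24 + 14 + 5 + 39 = 166
CON1 = 113 / 166 = 0.6807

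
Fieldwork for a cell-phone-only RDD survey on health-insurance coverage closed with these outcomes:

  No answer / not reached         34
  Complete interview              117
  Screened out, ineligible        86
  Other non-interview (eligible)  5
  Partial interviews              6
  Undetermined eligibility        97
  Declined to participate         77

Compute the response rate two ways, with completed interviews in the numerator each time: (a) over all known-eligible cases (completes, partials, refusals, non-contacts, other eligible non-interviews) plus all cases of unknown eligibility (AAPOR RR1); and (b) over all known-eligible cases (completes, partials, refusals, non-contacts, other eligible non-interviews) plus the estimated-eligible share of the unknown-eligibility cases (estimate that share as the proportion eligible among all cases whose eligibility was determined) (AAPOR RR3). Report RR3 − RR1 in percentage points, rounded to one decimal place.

Numerator = 117
Base = 117 + 6 + 77 + 34 + 5 + 97 = 336
RR1 = 117 / 336 = 0.3482
Known eligible = 117 + 6 + 77 + 34 + 5 = 239
e = 239 / (239 + 86) = 239 / 325 = 0.7354
Estimated eligible among unknowns = 0.7354 × 97 = 71.33
Base = 239 + 71.33 = 310.33
RR3 = 117 / 310.33 = 0.3770
Difference = 37.70 − 34.82 = 2.88 percentage points

2.9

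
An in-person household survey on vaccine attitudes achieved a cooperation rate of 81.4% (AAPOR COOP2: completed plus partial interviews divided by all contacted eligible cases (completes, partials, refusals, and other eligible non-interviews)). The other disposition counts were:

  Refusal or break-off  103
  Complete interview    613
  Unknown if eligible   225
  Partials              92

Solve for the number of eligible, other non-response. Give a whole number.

58

Top = 613 + 92 = 705
COOP2 = 705 / D = 0.814
D = 705 / 0.814 = 866.1
Remaining denominator categories sum to 808
eligible, other non-response = 866.1 − 808 ≈ 58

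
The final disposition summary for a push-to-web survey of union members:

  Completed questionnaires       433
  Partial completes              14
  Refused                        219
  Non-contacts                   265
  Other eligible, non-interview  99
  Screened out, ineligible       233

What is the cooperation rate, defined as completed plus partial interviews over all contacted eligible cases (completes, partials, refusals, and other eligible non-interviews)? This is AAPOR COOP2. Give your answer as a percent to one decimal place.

58.4%

Num = 433 + 14 = 447
Denom = 433 + 14 + 219 + 99 = 765
COOP2 = 447 / 765 = 0.5843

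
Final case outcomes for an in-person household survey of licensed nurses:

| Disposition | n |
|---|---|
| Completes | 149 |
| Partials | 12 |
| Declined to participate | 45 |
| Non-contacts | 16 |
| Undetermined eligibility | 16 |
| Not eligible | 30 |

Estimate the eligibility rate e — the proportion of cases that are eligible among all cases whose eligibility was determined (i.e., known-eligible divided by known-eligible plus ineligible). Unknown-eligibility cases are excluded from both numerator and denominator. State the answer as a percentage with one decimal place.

Known eligible → 149 + 12 + 45 + 16 = 222
e = 222 / (222 + 30) = 222 / 252 = 0.8810

88.1%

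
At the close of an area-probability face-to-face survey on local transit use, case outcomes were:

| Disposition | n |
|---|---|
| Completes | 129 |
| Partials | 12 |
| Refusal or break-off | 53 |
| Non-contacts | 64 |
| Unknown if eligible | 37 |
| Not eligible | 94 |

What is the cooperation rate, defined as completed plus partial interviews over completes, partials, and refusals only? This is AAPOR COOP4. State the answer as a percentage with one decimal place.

72.7%

Num → 129 + 12 = 141
Denom → 129 + 12 + 53 = 194
COOP4 = 141 / 194 = 0.7268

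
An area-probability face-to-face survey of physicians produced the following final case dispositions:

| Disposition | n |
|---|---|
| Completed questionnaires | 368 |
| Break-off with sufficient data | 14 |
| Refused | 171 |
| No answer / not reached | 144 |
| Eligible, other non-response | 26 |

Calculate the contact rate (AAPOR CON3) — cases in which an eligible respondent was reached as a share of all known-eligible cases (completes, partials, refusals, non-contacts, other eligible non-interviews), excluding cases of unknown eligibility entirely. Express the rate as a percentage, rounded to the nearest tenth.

Num = 368 + 14 + 171 + 26 = 579
Base = 368 + 14 + 171 + 144 + 26 = 723
CON3 = 579 / 723 = 0.8008

80.1%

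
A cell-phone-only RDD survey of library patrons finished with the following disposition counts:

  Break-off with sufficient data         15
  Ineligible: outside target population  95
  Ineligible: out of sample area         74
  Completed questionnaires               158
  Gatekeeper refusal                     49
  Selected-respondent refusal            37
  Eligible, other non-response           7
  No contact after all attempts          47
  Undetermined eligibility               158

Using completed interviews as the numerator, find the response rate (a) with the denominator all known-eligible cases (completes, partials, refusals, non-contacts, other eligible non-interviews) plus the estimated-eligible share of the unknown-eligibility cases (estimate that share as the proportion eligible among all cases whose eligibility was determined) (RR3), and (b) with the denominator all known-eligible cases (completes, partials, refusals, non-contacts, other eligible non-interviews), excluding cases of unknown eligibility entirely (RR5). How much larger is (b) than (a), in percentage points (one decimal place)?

12.5

Refusal or break-off = 49 + 37 = 86
Screened out, ineligible = 95 + 74 = 169
Top = 158
Eligible (known) = 158 + 15 + 86 + 47 + 7 = 313
e = 313 / (313 + 169) = 313 / 482 = 0.6494
e × U = 0.6494 × 158 = 102.61
Base = 313 + 102.61 = 415.61
RR3 = 158 / 415.61 = 0.3802
Base = 158 + 15 + 86 + 47 + 7 = 313
RR5 = 158 / 313 = 0.5048
Difference = 50.48 − 38.02 = 12.46 percentage points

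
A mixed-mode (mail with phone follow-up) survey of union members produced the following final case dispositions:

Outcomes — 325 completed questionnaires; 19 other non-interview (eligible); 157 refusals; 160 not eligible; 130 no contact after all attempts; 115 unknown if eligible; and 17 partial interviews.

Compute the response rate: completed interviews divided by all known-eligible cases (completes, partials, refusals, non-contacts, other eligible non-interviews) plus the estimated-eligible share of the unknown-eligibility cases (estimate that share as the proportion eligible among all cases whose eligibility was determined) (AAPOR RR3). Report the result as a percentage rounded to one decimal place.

Top: 325
Known eligible: 325 + 17 + 157 + 130 + 19 = 648
e = 648 / (648 + 160) = 648 / 808 = 0.8020
Estimated eligible among unknowns: 0.8020 × 115 = 92.23
Denominator: 648 + 92.23 = 740.23
RR3 = 325 / 740.23 = 0.4391

43.9%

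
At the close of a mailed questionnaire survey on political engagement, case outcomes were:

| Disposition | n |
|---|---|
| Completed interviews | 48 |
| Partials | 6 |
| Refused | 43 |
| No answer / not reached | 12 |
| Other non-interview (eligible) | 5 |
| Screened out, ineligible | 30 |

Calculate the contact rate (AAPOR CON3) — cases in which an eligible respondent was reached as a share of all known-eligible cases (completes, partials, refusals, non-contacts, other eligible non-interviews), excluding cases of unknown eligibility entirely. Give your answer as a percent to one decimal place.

Top: 48 + 6 + 43 + 5 = 102
Denominator: 48 + 6 + 43 + 12 + 5 = 114
CON3 = 102 / 114 = 0.8947

89.5%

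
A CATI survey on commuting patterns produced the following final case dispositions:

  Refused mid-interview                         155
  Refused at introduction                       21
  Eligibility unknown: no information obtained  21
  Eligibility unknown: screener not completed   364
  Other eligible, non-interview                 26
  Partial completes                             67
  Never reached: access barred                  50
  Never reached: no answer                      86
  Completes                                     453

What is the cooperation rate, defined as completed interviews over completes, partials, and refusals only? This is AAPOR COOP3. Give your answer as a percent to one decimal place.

65.1%

Declined to participate = 21 + 155 = 176
Never reached = 86 + 50 = 136
Eligibility not determined = 364 + 21 = 385
Top → 453
Denom → 453 + 67 + 176 = 696
COOP3 = 453 / 696 = 0.6509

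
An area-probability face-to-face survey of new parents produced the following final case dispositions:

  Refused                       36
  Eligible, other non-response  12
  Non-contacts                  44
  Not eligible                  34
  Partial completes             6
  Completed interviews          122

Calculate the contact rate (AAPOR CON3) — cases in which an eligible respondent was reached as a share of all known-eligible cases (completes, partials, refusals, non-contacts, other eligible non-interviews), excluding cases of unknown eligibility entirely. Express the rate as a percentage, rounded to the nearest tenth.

80.0%

Num = 122 + 6 + 36 + 12 = 176
Denominator = 122 + 6 + 36 + 44 + 12 = 220
CON3 = 176 / 220 = 0.8000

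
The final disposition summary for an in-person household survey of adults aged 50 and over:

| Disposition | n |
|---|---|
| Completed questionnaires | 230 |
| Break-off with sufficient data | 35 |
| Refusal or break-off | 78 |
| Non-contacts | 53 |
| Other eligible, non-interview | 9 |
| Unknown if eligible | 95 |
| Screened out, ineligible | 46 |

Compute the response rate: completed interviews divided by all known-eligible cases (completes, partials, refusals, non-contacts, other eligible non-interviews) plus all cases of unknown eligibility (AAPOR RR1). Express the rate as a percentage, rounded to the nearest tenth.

Top: 230
Denominator: 230 + 35 + 78 + 53 + 9 + 95 = 500
RR1 = 230 / 500 = 0.4600

46.0%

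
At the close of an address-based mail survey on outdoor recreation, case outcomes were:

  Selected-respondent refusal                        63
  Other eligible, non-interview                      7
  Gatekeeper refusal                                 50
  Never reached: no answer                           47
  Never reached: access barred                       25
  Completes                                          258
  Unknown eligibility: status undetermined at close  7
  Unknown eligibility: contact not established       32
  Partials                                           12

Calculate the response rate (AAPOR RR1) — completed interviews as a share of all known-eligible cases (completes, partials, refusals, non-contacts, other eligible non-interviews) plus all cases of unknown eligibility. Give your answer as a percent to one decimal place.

51.5%

Refused = 50 + 63 = 113
Non-contacts = 47 + 25 = 72
Undetermined eligibility = 32 + 7 = 39
Num = 258
Denom = 258 + 12 + 113 + 72 + 7 + 39 = 501
RR1 = 258 / 501 = 0.5150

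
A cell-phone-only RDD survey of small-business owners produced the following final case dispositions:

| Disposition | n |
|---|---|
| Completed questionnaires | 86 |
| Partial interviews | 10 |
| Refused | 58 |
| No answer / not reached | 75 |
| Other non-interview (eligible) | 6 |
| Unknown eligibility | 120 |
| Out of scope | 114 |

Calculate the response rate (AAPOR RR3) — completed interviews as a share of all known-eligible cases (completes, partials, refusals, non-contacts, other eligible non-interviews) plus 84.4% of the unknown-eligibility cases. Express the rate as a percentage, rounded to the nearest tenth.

Top → 86
Known eligible → 86 + 10 + 58 + 75 + 6 = 235
Eligible share of unknowns → 0.8440 × 120 = 101.28
Denom → 235 + 101.28 = 336.28
RR3 = 86 / 336.28 = 0.2557

25.6%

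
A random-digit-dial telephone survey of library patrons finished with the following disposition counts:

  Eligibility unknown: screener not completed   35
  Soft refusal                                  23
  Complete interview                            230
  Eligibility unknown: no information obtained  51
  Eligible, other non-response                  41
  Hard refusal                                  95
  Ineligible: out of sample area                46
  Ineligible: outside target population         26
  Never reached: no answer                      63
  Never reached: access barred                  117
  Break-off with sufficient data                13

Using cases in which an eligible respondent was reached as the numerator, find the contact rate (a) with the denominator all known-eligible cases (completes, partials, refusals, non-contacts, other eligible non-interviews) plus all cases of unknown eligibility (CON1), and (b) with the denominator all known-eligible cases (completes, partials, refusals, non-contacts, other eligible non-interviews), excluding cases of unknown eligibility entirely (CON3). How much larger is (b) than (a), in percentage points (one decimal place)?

Refusal or break-off = 95 + 23 = 118
No answer / not reached = 63 + 117 = 180
Unknown eligibility = 35 + 51 = 86
Screened out, ineligible = 26 + 46 = 72
Num = 230 + 13 + 118 + 41 = 402
Denom = 230 + 13 + 118 + 180 + 41 + 86 = 668
CON1 = 402 / 668 = 0.6018
Denom = 230 + 13 + 118 + 180 + 41 = 582
CON3 = 402 / 582 = 0.6907
Difference = 69.07 − 60.18 = 8.89 percentage points

8.9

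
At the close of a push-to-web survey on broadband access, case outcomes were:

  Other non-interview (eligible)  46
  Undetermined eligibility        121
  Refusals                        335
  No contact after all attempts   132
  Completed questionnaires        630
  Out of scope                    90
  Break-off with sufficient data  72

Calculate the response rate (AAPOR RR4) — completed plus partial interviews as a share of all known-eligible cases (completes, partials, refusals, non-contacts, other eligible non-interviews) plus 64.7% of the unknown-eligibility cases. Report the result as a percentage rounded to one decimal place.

54.3%

Numerator → 630 + 72 = 702
Known eligible → 630 + 72 + 335 + 132 + 46 = 1215
Eligible share of unknowns → 0.6470 × 121 = 78.29
Base → 1215 + 78.29 = 1293.29
RR4 = 702 / 1293.29 = 0.5428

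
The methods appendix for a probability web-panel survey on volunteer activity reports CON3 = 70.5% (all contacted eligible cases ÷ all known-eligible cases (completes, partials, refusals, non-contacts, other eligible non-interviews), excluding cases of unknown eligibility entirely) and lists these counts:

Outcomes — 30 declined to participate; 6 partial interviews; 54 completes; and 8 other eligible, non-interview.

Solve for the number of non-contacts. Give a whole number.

41

Num: 54 + 6 + 30 + 8 = 98
CON3 = 98 / D = 0.705
D = 98 / 0.705 = 139.0
Remaining denominator categories sum to 98
non-contacts = 139.0 − 98 ≈ 41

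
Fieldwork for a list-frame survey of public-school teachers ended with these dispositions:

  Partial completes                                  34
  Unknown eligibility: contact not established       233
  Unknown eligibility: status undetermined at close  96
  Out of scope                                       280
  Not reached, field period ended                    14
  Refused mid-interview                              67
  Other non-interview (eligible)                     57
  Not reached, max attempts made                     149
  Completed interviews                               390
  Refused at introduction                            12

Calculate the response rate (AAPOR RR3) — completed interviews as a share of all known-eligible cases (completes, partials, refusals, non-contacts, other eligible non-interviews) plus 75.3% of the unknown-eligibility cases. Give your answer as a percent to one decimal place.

40.2%

Refused = 12 + 67 = 79
Non-contacts = 14 + 149 = 163
Eligibility not determined = 233 + 96 = 329
Numerator = 390
Known eligible = 390 + 34 + 79 + 163 + 57 = 723
Eligible share of unknowns = 0.7530 × 329 = 247.74
Denominator = 723 + 247.74 = 970.74
RR3 = 390 / 970.74 = 0.4018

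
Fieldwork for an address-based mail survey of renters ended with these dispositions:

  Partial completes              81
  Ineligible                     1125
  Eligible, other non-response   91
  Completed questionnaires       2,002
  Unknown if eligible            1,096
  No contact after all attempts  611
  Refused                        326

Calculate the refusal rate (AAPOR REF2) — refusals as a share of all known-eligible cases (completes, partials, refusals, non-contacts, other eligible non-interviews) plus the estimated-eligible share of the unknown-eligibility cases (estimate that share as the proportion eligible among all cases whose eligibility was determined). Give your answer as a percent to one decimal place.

Num → 326
Eligible (known) → 2002 + 81 + 326 + 611 + 91 = 3111
e = 3111 / (3111 + 1125) = 3111 / 4236 = 0.7344
e × U → 0.7344 × 1096 = 804.90
Denominator → 3111 + 804.90 = 3915.90
REF2 = 326 / 3915.90 = 0.0833

8.3%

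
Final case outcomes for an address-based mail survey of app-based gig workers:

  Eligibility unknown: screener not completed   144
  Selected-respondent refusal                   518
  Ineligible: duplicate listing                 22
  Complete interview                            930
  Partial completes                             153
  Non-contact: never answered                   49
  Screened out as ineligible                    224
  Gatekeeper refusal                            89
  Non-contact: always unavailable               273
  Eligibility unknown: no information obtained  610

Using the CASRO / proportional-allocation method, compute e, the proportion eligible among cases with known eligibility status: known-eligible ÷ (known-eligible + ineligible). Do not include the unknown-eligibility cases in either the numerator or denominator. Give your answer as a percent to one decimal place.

Declined to participate = 89 + 518 = 607
No answer / not reached = 49 + 273 = 322
Unknown if eligible = 144 + 610 = 754
Ineligible = 224 + 22 = 246
Known eligible → 930 + 153 + 607 + 322 = 2012
e = 2012 / (2012 + 246) = 2012 / 2258 = 0.8911

89.1%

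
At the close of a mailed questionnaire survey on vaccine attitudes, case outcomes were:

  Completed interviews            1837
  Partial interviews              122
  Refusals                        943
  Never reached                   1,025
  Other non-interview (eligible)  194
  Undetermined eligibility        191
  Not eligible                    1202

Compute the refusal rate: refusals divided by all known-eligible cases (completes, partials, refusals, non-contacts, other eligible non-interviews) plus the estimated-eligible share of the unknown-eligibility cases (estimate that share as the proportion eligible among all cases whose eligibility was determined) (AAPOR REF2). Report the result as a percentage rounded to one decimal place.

Numerator = 943
Determined eligible = 1837 + 122 + 943 + 1025 + 194 = 4121
e = 4121 / (4121 + 1202) = 4121 / 5323 = 0.7742
Eligible share of unknowns = 0.7742 × 191 = 147.87
Base = 4121 + 147.87 = 4268.87
REF2 = 943 / 4268.87 = 0.2209

22.1%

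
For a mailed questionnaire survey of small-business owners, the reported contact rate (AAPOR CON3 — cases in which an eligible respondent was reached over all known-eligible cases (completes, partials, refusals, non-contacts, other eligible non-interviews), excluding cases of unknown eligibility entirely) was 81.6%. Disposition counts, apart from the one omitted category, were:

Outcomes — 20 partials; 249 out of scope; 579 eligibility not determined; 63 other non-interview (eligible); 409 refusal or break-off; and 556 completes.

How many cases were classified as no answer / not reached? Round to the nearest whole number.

Num = 556 + 20 + 409 + 63 = 1048
CON3 = 1048 / D = 0.816
D = 1048 / 0.816 = 1284.3
Remaining denominator categories sum to 1048
no answer / not reached = 1284.3 − 1048 ≈ 236

236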